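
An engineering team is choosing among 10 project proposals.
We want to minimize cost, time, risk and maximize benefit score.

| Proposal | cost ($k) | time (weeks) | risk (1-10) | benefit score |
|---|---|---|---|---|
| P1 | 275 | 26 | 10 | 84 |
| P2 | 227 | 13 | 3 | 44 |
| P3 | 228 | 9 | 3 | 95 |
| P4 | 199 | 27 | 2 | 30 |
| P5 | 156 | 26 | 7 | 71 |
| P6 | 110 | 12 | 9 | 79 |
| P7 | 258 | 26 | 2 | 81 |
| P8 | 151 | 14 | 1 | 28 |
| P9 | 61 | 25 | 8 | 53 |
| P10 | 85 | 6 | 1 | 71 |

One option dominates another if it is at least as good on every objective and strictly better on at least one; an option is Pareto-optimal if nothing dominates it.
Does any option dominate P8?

P10 vs P8: cost 85≤151, time 6≤14, risk 1≤1, benefit score 71≥28 — P10 is at least as good on every objective and strictly better on at least one, so P10 dominates P8.

Yes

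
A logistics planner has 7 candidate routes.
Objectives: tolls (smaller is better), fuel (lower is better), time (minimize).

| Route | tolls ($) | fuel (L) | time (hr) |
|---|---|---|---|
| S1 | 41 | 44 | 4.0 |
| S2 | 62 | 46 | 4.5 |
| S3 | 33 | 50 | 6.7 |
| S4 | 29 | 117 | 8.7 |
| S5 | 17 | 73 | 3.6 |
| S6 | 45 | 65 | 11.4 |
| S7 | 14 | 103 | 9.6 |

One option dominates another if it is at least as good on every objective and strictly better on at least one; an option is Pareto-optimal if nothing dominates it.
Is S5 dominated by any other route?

No

S1: worse on tolls (41 vs 17).
S2: worse on tolls (62 vs 17).
S3: worse on tolls (33 vs 17).
S4: worse on tolls (29 vs 17).
S6: worse on tolls (45 vs 17).
S7: worse on fuel (103 vs 73).
No option is at least as good as S5 on every objective and strictly better on one.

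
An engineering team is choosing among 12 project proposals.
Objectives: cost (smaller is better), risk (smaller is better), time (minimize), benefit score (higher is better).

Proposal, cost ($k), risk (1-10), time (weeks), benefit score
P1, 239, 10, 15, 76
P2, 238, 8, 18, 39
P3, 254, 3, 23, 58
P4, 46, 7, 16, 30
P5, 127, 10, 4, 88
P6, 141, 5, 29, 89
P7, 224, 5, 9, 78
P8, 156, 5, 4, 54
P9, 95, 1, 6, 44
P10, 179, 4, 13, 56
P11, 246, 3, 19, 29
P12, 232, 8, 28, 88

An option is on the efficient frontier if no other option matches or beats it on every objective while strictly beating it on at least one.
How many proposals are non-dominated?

P1: dominated by P5 (cost 127≤239, risk 10≤10, time 4≤15, benefit score 88≥76).
P2: dominated by P7 (cost 224≤238, risk 5≤8, time 9≤18, benefit score 78≥39).
P3: not dominated.
P4: not dominated (best cost).
P5: not dominated.
P6: not dominated (best benefit score).
P7: not dominated.
P8: not dominated.
P9: not dominated (best risk).
P10: not dominated.
P11: dominated by P9 (cost 95≤246, risk 1≤3, time 6≤19, benefit score 44≥29).
P12: not dominated.
Pareto-optimal: P3, P4, P5, P6, P7, P8, P9, P10, P12 → 9.

9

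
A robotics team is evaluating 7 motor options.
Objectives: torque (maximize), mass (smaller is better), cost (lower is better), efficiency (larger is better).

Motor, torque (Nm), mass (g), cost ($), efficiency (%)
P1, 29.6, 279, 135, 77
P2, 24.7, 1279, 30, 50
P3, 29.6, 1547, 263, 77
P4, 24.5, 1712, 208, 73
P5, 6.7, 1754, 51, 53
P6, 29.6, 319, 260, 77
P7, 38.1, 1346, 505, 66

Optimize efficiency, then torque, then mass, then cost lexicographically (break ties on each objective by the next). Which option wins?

First maximize efficiency: best is 77, kept {P1, P3, P6}.
Then maximize torque: best is 29.6, kept {P1, P3, P6}.
Then minimize mass: best is 279, kept {P1}.

P1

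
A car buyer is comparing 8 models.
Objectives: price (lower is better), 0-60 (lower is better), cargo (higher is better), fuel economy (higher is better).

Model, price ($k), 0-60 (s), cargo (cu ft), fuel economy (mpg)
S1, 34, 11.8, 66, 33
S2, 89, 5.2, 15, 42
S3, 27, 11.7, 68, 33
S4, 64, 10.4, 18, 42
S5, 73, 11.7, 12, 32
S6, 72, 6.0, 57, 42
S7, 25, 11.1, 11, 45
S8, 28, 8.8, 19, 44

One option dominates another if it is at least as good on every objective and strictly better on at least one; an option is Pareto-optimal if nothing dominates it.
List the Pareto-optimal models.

S2, S3, S6, S7, S8

S1: dominated by S3 (price 27≤34, 0-60 11.7≤11.8, cargo 68≥66, fuel economy 33≥33).
S2: not dominated (best 0-60).
S3: not dominated (best cargo).
S4: dominated by S8 (price 28≤64, 0-60 8.8≤10.4, cargo 19≥18, fuel economy 44≥42).
S5: dominated by S3 (price 27≤73, 0-60 11.7≤11.7, cargo 68≥12, fuel economy 33≥32).
S6: not dominated.
S7: not dominated (best price).
S8: not dominated.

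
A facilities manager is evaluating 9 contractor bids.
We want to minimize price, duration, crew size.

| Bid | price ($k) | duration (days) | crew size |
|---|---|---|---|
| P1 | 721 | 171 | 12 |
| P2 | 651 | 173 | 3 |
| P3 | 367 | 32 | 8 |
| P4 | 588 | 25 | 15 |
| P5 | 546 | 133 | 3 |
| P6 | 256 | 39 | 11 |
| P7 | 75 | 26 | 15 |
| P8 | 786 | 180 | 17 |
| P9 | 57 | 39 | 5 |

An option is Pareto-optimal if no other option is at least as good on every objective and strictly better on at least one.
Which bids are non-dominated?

P1: dominated by P3 (price 367≤721, duration 32≤171, crew size 8≤12).
P2: dominated by P5 (price 546≤651, duration 133≤173, crew size 3≤3).
P3: not dominated.
P4: not dominated (best duration).
P5: not dominated.
P6: dominated by P9 (price 57≤256, duration 39≤39, crew size 5≤11).
P7: not dominated.
P8: dominated by P1 (price 721≤786, duration 171≤180, crew size 12≤17).
P9: not dominated (best price).

P3, P4, P5, P7, P9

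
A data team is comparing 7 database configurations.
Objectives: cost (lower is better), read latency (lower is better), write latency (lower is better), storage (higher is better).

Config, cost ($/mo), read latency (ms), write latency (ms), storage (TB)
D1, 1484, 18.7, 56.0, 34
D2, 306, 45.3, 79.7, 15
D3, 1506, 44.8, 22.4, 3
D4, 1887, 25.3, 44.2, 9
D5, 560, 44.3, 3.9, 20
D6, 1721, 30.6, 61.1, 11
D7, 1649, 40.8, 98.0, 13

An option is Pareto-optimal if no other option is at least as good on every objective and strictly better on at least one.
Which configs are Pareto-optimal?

D1: not dominated (best read latency).
D2: not dominated (best cost).
D3: dominated by D5 (cost 560≤1506, read latency 44.3≤44.8, write latency 3.9≤22.4, storage 20≥3).
D4: not dominated.
D5: not dominated (best write latency).
D6: dominated by D1 (cost 1484≤1721, read latency 18.7≤30.6, write latency 56.0≤61.1, storage 34≥11).
D7: dominated by D1 (cost 1484≤1649, read latency 18.7≤40.8, write latency 56.0≤98.0, storage 34≥13).

D1, D2, D4, D5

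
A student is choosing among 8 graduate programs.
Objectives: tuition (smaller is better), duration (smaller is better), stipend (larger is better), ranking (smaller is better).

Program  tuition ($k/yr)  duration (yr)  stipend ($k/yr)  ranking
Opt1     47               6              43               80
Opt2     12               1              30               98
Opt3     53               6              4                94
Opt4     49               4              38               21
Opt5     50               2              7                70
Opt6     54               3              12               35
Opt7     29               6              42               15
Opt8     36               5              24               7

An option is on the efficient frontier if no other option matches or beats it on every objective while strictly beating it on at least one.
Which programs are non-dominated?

Opt1, Opt2, Opt4, Opt5, Opt6, Opt7, Opt8

Opt1: not dominated (best stipend).
Opt2: not dominated (best tuition).
Opt3: dominated by Opt1 (tuition 47≤53, duration 6≤6, stipend 43≥4, ranking 80≤94).
Opt4: not dominated.
Opt5: not dominated.
Opt6: not dominated.
Opt7: not dominated.
Opt8: not dominated (best ranking).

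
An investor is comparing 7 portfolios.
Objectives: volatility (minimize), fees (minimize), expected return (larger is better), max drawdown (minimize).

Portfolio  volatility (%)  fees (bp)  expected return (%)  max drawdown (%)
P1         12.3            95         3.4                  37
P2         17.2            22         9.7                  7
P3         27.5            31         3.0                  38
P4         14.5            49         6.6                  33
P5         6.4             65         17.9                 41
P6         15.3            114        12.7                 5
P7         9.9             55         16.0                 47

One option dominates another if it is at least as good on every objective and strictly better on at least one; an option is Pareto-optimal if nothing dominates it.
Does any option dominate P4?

No

P1: worse on fees (95 vs 49).
P2: worse on volatility (17.2 vs 14.5).
P3: worse on volatility (27.5 vs 14.5).
P5: worse on fees (65 vs 49).
P6: worse on volatility (15.3 vs 14.5).
P7: worse on fees (55 vs 49).
No option is at least as good as P4 on every objective and strictly better on one.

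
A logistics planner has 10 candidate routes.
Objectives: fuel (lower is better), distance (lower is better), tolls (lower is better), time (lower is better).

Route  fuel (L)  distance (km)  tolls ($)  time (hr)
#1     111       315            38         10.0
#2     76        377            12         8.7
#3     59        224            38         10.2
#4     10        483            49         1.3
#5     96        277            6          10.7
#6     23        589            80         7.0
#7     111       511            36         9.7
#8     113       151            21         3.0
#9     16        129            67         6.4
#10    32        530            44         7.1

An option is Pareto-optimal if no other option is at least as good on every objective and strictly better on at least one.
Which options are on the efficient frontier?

#1: not dominated.
#2: not dominated.
#3: not dominated.
#4: not dominated (best fuel).
#5: not dominated (best tolls).
#6: dominated by #4 (fuel 10≤23, distance 483≤589, tolls 49≤80, time 1.3≤7.0).
#7: dominated by #2 (fuel 76≤111, distance 377≤511, tolls 12≤36, time 8.7≤9.7).
#8: not dominated.
#9: not dominated (best distance).
#10: not dominated.

#1, #2, #3, #4, #5, #8, #9, #10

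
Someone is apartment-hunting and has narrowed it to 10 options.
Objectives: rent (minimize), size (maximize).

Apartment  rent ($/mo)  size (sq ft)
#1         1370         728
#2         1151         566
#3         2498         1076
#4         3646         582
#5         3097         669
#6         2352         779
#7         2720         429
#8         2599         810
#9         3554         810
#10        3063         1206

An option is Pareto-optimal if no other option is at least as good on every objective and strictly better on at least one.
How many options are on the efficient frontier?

5

#1: not dominated.
#2: not dominated (best rent).
#3: not dominated.
#4: dominated by #1 (rent 1370≤3646, size 728≥582).
#5: dominated by #1 (rent 1370≤3097, size 728≥669).
#6: not dominated.
#7: dominated by #1 (rent 1370≤2720, size 728≥429).
#8: dominated by #3 (rent 2498≤2599, size 1076≥810).
#9: dominated by #3 (rent 2498≤3554, size 1076≥810).
#10: not dominated (best size).
Pareto-optimal: #1, #2, #3, #6, #10 → 5.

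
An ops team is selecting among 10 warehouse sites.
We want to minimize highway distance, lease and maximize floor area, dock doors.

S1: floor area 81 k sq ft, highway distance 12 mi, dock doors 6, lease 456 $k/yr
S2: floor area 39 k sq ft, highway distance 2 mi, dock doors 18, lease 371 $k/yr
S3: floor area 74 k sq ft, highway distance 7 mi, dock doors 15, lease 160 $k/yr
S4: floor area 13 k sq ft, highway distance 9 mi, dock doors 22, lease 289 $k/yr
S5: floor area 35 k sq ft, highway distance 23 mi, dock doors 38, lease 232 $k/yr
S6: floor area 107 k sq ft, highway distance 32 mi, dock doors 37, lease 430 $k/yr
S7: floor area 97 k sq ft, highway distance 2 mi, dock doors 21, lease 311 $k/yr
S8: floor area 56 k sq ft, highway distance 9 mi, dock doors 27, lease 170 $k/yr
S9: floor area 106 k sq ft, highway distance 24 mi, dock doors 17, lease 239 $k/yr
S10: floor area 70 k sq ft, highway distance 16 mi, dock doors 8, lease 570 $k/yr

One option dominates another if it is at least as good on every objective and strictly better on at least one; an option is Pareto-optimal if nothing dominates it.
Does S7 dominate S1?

S7 vs S1: floor area 97≥81, highway distance 2≤12, dock doors 21≥6, lease 311≤456 — S7 is at least as good on every objective with at least one strict improvement.

Yes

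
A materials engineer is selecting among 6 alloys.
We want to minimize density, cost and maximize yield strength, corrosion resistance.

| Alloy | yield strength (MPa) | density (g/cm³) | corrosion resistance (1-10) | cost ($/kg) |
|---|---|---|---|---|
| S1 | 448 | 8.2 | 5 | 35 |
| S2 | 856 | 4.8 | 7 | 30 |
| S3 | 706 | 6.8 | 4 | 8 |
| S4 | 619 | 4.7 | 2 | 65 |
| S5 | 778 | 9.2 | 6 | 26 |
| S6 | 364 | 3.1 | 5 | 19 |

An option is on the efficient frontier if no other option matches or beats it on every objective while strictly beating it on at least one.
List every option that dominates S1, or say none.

S2

S2: yield strength 856≥448, density 4.8≤8.2, corrosion resistance 7≥5, cost 30≤35 — dominates S1.
Others (S3, S4, S5, S6) are each worse than S1 on at least one objective.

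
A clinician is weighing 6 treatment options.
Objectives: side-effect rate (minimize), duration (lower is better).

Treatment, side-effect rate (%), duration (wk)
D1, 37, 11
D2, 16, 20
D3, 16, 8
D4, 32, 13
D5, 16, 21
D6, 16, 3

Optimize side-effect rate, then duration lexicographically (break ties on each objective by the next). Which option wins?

D6

First minimize side-effect rate: best is 16, kept {D2, D3, D5, D6}.
Then minimize duration: best is 3, kept {D6}.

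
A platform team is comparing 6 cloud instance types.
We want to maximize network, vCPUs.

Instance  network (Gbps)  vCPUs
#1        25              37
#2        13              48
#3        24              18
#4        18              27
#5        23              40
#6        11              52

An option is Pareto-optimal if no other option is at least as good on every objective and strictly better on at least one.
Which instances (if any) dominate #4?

#1, #5

#1: network 25≥18, vCPUs 37≥27 — dominates #4.
#5: network 23≥18, vCPUs 40≥27 — dominates #4.
Others (#2, #3, #6) are each worse than #4 on at least one objective.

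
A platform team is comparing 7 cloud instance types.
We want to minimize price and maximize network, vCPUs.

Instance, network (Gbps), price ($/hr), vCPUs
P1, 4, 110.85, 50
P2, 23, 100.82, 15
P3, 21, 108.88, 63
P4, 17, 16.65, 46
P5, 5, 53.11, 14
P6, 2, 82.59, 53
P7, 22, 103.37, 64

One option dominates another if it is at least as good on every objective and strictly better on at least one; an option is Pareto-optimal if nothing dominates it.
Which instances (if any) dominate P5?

P4

P4: network 17≥5, price 16.65≤53.11, vCPUs 46≥14 — dominates P5.
Others (P1, P2, P3, P6, P7) are each worse than P5 on at least one objective.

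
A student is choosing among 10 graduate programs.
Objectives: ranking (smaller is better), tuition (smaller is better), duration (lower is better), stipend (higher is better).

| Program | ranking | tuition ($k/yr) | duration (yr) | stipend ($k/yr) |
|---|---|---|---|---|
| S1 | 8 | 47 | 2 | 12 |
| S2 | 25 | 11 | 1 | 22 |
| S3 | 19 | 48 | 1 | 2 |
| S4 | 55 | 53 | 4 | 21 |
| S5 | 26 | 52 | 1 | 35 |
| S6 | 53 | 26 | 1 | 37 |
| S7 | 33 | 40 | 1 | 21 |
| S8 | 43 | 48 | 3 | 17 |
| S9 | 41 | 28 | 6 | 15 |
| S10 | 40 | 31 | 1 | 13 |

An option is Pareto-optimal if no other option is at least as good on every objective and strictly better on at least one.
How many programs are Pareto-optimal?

5

S1: not dominated (best ranking).
S2: not dominated (best tuition).
S3: not dominated.
S4: dominated by S2 (ranking 25≤55, tuition 11≤53, duration 1≤4, stipend 22≥21).
S5: not dominated.
S6: not dominated (best stipend).
S7: dominated by S2 (ranking 25≤33, tuition 11≤40, duration 1≤1, stipend 22≥21).
S8: dominated by S2 (ranking 25≤43, tuition 11≤48, duration 1≤3, stipend 22≥17).
S9: dominated by S2 (ranking 25≤41, tuition 11≤28, duration 1≤6, stipend 22≥15).
S10: dominated by S2 (ranking 25≤40, tuition 11≤31, duration 1≤1, stipend 22≥13).
Pareto-optimal: S1, S2, S3, S5, S6 → 5.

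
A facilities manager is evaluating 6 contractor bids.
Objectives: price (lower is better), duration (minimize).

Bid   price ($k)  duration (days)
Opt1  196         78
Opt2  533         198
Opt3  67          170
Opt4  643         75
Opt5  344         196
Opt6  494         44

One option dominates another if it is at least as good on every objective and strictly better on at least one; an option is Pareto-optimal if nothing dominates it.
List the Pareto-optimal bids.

Opt1: not dominated.
Opt2: dominated by Opt1 (price 196≤533, duration 78≤198).
Opt3: not dominated (best price).
Opt4: dominated by Opt6 (price 494≤643, duration 44≤75).
Opt5: dominated by Opt1 (price 196≤344, duration 78≤196).
Opt6: not dominated (best duration).

Opt1, Opt3, Opt6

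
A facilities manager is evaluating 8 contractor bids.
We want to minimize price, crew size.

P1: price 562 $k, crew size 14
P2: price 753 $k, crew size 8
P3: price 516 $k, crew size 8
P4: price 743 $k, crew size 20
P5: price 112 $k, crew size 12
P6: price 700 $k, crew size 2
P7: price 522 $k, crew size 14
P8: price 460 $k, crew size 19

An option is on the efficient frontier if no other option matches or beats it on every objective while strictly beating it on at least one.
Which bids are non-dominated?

P3, P5, P6

P1: dominated by P3 (price 516≤562, crew size 8≤14).
P2: dominated by P3 (price 516≤753, crew size 8≤8).
P3: not dominated.
P4: dominated by P1 (price 562≤743, crew size 14≤20).
P5: not dominated (best price).
P6: not dominated (best crew size).
P7: dominated by P3 (price 516≤522, crew size 8≤14).
P8: dominated by P5 (price 112≤460, crew size 12≤19).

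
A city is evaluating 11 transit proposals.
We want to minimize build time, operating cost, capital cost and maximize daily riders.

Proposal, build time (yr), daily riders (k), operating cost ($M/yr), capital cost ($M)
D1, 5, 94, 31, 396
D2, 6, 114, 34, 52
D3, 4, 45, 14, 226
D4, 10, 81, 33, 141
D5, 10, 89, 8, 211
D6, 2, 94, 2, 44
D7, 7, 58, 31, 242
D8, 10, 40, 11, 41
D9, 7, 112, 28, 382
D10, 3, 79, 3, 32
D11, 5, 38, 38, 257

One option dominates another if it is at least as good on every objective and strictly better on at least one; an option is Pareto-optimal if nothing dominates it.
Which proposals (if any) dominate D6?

D1: worse on build time (5 vs 2).
D2: worse on build time (6 vs 2).
D3: worse on build time (4 vs 2).
D4: worse on build time (10 vs 2).
D5: worse on build time (10 vs 2).
D7: worse on build time (7 vs 2).
D8: worse on build time (10 vs 2).
D9: worse on build time (7 vs 2).
D10: worse on build time (3 vs 2).
D11: worse on build time (5 vs 2).
No option dominates D6.

none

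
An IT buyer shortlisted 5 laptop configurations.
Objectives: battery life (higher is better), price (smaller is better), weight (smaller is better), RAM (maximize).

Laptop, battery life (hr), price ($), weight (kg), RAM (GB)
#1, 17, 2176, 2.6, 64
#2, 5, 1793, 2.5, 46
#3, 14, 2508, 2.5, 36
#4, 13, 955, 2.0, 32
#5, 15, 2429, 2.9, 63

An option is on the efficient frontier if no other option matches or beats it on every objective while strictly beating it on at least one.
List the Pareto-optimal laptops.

#1: not dominated (best battery life).
#2: not dominated.
#3: not dominated.
#4: not dominated (best price).
#5: dominated by #1 (battery life 17≥15, price 2176≤2429, weight 2.6≤2.9, RAM 64≥63).

#1, #2, #3, #4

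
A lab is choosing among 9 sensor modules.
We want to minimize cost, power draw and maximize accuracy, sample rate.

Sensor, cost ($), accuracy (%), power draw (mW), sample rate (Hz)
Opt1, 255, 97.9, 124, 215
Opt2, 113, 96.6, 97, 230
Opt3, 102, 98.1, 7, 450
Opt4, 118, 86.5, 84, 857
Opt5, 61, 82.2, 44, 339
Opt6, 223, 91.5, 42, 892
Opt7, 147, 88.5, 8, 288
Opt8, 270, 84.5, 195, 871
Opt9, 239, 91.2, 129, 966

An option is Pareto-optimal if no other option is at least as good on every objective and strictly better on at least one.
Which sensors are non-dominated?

Opt3, Opt4, Opt5, Opt6, Opt9

Opt1: dominated by Opt3 (cost 102≤255, accuracy 98.1≥97.9, power draw 7≤124, sample rate 450≥215).
Opt2: dominated by Opt3 (cost 102≤113, accuracy 98.1≥96.6, power draw 7≤97, sample rate 450≥230).
Opt3: not dominated (best accuracy).
Opt4: not dominated.
Opt5: not dominated (best cost).
Opt6: not dominated.
Opt7: dominated by Opt3 (cost 102≤147, accuracy 98.1≥88.5, power draw 7≤8, sample rate 450≥288).
Opt8: dominated by Opt6 (cost 223≤270, accuracy 91.5≥84.5, power draw 42≤195, sample rate 892≥871).
Opt9: not dominated (best sample rate).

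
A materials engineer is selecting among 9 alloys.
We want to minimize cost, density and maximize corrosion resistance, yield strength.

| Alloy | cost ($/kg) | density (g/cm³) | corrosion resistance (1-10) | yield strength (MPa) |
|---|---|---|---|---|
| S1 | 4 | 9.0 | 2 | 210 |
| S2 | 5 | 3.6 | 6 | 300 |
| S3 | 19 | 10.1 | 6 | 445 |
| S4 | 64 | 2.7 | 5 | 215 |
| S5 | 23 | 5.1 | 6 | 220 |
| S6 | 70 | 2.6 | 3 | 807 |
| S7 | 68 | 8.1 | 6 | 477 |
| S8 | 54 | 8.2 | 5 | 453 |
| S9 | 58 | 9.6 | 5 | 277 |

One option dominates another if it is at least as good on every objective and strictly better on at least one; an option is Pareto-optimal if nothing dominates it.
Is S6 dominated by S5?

No

S5 vs S6: S5 is worse on density (5.1 vs 2.6), so it does not dominate S6.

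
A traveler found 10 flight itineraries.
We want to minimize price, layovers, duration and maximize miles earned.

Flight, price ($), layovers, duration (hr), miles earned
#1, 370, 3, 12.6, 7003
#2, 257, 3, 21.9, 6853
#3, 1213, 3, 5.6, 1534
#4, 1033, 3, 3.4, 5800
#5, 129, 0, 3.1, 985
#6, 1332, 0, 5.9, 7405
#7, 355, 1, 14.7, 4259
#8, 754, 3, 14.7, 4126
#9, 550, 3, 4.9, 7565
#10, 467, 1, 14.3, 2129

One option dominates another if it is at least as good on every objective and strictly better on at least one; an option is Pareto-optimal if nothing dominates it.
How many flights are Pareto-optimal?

8

#1: not dominated.
#2: not dominated.
#3: dominated by #4 (price 1033≤1213, layovers 3≤3, duration 3.4≤5.6, miles earned 5800≥1534).
#4: not dominated.
#5: not dominated (best price).
#6: not dominated.
#7: not dominated.
#8: dominated by #1 (price 370≤754, layovers 3≤3, duration 12.6≤14.7, miles earned 7003≥4126).
#9: not dominated (best miles earned).
#10: not dominated.
Pareto-optimal: #1, #2, #4, #5, #6, #7, #9, #10 → 8.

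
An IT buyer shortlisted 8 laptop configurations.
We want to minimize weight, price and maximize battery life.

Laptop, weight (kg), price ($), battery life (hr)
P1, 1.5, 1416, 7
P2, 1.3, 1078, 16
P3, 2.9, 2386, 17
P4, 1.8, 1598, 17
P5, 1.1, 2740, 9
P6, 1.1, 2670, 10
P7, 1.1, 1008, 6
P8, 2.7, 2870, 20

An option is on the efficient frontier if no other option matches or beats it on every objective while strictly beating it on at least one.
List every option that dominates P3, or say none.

P4: weight 1.8≤2.9, price 1598≤2386, battery life 17≥17 — dominates P3.
Others (P1, P2, P5, P6, P7, P8) are each worse than P3 on at least one objective.

P4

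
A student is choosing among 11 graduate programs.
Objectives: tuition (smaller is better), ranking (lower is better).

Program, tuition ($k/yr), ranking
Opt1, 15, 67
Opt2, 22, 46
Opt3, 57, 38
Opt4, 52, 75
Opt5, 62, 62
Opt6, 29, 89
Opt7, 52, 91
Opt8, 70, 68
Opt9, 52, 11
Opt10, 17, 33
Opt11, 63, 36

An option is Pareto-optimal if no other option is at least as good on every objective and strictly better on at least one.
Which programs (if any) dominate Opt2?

Opt10

Opt10: tuition 17≤22, ranking 33≤46 — dominates Opt2.
Others (Opt1, Opt3, Opt4, Opt5, Opt6, Opt7, Opt8, Opt9, Opt11) are each worse than Opt2 on at least one objective.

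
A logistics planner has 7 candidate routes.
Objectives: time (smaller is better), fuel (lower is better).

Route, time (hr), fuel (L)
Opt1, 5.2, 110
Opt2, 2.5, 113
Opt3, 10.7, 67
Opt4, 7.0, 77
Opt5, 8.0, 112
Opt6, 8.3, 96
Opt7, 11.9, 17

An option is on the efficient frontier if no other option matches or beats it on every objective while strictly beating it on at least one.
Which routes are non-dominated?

Opt1, Opt2, Opt3, Opt4, Opt7

Opt1: not dominated.
Opt2: not dominated (best time).
Opt3: not dominated.
Opt4: not dominated.
Opt5: dominated by Opt1 (time 5.2≤8.0, fuel 110≤112).
Opt6: dominated by Opt4 (time 7.0≤8.3, fuel 77≤96).
Opt7: not dominated (best fuel).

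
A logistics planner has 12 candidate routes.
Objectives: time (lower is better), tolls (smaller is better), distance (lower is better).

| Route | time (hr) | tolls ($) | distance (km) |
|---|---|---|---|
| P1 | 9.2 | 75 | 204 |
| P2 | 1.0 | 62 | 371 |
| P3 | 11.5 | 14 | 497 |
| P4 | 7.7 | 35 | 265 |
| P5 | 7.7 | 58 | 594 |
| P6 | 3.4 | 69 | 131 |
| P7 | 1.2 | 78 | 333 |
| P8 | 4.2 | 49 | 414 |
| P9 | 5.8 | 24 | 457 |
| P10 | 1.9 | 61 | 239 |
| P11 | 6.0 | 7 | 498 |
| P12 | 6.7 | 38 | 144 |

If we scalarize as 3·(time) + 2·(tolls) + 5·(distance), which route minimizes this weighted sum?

P1: 3·9.2 + 2·75 + 5·204 = 1197.6
P2: 3·1.0 + 2·62 + 5·371 = 1982.0
P3: 3·11.5 + 2·14 + 5·497 = 2547.5
P4: 3·7.7 + 2·35 + 5·265 = 1418.1
P5: 3·7.7 + 2·58 + 5·594 = 3109.1
P6: 3·3.4 + 2·69 + 5·131 = 803.2
P7: 3·1.2 + 2·78 + 5·333 = 1824.6
P8: 3·4.2 + 2·49 + 5·414 = 2180.6
P9: 3·5.8 + 2·24 + 5·457 = 2350.4
P10: 3·1.9 + 2·61 + 5·239 = 1322.7
P11: 3·6.0 + 2·7 + 5·498 = 2522.0
P12: 3·6.7 + 2·38 + 5·144 = 816.1
Lowest: P6 at 803.2.

P6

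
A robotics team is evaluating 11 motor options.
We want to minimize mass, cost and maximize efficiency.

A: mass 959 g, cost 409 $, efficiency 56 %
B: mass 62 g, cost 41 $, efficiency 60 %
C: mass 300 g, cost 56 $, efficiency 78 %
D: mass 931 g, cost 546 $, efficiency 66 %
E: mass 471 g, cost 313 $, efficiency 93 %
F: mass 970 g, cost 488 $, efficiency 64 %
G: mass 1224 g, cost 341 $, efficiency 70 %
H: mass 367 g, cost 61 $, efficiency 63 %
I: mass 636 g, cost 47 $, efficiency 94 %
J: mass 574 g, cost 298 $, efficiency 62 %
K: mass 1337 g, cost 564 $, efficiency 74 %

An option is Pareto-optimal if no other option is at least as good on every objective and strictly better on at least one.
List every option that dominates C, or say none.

A: worse on mass (959 vs 300).
B: worse on efficiency (60 vs 78).
D: worse on mass (931 vs 300).
E: worse on mass (471 vs 300).
F: worse on mass (970 vs 300).
G: worse on mass (1224 vs 300).
H: worse on mass (367 vs 300).
I: worse on mass (636 vs 300).
J: worse on mass (574 vs 300).
K: worse on mass (1337 vs 300).
No option dominates C.

none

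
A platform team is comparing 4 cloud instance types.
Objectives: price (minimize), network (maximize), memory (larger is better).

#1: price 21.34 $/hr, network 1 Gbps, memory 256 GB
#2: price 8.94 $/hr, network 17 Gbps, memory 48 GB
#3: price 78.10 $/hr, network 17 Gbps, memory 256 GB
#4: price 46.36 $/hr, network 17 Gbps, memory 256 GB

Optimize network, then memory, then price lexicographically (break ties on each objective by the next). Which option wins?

#4

First maximize network: best is 17, kept {#2, #3, #4}.
Then maximize memory: best is 256, kept {#3, #4}.
Then minimize price: best is 46.36, kept {#4}.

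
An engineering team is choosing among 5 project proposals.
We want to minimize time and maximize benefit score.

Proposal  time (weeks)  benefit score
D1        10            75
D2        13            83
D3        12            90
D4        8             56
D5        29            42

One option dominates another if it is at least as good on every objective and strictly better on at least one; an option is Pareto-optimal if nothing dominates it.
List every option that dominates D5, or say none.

D1, D2, D3, D4

D1: time 10≤29, benefit score 75≥42 — dominates D5.
D2: time 13≤29, benefit score 83≥42 — dominates D5.
D3: time 12≤29, benefit score 90≥42 — dominates D5.
D4: time 8≤29, benefit score 56≥42 — dominates D5.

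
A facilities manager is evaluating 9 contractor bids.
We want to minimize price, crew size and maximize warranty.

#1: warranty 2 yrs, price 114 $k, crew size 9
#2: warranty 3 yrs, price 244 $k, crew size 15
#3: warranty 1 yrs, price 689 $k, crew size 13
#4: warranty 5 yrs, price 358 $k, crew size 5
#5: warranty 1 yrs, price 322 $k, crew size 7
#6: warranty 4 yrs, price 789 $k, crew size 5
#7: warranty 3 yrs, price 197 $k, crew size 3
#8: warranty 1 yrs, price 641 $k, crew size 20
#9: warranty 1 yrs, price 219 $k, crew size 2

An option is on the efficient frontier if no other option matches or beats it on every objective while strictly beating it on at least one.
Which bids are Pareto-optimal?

#1, #4, #7, #9

#1: not dominated (best price).
#2: dominated by #7 (warranty 3≥3, price 197≤244, crew size 3≤15).
#3: dominated by #1 (warranty 2≥1, price 114≤689, crew size 9≤13).
#4: not dominated (best warranty).
#5: dominated by #7 (warranty 3≥1, price 197≤322, crew size 3≤7).
#6: dominated by #4 (warranty 5≥4, price 358≤789, crew size 5≤5).
#7: not dominated.
#8: dominated by #1 (warranty 2≥1, price 114≤641, crew size 9≤20).
#9: not dominated (best crew size).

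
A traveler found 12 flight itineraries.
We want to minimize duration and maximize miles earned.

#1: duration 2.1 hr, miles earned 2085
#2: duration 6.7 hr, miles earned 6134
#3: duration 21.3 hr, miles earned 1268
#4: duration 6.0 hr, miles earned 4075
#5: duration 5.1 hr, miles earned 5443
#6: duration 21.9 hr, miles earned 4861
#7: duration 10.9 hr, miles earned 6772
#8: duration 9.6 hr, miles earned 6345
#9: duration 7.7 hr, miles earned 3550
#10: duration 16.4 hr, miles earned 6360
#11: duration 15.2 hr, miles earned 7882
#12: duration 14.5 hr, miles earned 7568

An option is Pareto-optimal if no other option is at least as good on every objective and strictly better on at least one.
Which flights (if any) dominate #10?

#7, #11, #12

#7: duration 10.9≤16.4, miles earned 6772≥6360 — dominates #10.
#11: duration 15.2≤16.4, miles earned 7882≥6360 — dominates #10.
#12: duration 14.5≤16.4, miles earned 7568≥6360 — dominates #10.
Others (#1, #2, #3, #4, #5, #6, #8, #9) are each worse than #10 on at least one objective.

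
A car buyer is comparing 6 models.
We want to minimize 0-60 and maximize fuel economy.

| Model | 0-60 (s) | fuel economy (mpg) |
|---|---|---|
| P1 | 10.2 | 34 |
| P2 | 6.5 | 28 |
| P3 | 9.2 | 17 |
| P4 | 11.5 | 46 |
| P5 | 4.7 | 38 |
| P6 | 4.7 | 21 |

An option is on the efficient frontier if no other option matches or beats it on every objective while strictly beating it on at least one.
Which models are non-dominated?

P4, P5

P1: dominated by P5 (0-60 4.7≤10.2, fuel economy 38≥34).
P2: dominated by P5 (0-60 4.7≤6.5, fuel economy 38≥28).
P3: dominated by P2 (0-60 6.5≤9.2, fuel economy 28≥17).
P4: not dominated (best fuel economy).
P5: not dominated.
P6: dominated by P5 (0-60 4.7≤4.7, fuel economy 38≥21).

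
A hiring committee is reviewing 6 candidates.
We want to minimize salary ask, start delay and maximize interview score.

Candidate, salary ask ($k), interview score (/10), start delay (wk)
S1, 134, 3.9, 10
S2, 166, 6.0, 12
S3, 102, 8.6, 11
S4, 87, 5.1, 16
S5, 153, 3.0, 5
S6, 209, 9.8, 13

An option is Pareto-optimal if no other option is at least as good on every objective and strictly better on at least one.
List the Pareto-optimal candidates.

S1, S3, S4, S5, S6

S1: not dominated.
S2: dominated by S3 (salary ask 102≤166, interview score 8.6≥6.0, start delay 11≤12).
S3: not dominated.
S4: not dominated (best salary ask).
S5: not dominated (best start delay).
S6: not dominated (best interview score).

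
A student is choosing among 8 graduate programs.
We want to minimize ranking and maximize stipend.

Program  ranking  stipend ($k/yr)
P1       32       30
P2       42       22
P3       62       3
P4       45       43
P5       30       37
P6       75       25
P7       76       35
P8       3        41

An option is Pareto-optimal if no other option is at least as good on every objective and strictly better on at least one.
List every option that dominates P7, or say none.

P4, P5, P8

P4: ranking 45≤76, stipend 43≥35 — dominates P7.
P5: ranking 30≤76, stipend 37≥35 — dominates P7.
P8: ranking 3≤76, stipend 41≥35 — dominates P7.
Others (P1, P2, P3, P6) are each worse than P7 on at least one objective.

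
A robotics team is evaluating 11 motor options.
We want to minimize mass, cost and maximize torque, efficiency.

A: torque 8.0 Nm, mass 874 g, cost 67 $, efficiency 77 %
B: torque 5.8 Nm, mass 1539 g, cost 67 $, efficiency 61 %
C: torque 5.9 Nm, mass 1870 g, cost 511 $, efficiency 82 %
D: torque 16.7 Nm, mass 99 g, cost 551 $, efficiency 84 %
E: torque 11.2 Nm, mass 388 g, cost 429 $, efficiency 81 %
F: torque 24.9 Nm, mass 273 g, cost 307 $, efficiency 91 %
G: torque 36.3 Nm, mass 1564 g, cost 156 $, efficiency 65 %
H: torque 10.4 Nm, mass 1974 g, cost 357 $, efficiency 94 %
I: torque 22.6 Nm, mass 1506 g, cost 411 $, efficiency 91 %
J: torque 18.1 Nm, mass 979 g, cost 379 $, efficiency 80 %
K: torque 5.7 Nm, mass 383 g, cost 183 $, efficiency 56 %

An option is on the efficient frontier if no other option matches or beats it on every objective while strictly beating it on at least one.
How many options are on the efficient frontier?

6

A: not dominated.
B: dominated by A (torque 8.0≥5.8, mass 874≤1539, cost 67≤67, efficiency 77≥61).
C: dominated by F (torque 24.9≥5.9, mass 273≤1870, cost 307≤511, efficiency 91≥82).
D: not dominated (best mass).
E: dominated by F (torque 24.9≥11.2, mass 273≤388, cost 307≤429, efficiency 91≥81).
F: not dominated.
G: not dominated (best torque).
H: not dominated (best efficiency).
I: dominated by F (torque 24.9≥22.6, mass 273≤1506, cost 307≤411, efficiency 91≥91).
J: dominated by F (torque 24.9≥18.1, mass 273≤979, cost 307≤379, efficiency 91≥80).
K: not dominated.
Pareto-optimal: A, D, F, G, H, K → 6.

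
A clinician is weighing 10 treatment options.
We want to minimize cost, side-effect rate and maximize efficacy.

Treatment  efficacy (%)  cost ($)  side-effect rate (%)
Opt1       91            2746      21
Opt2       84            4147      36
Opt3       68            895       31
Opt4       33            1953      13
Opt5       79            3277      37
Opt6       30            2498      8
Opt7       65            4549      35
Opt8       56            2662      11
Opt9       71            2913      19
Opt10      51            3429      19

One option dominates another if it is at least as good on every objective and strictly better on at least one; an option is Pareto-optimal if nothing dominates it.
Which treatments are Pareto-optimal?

Opt1, Opt3, Opt4, Opt6, Opt8, Opt9

Opt1: not dominated (best efficacy).
Opt2: dominated by Opt1 (efficacy 91≥84, cost 2746≤4147, side-effect rate 21≤36).
Opt3: not dominated (best cost).
Opt4: not dominated.
Opt5: dominated by Opt1 (efficacy 91≥79, cost 2746≤3277, side-effect rate 21≤37).
Opt6: not dominated (best side-effect rate).
Opt7: dominated by Opt1 (efficacy 91≥65, cost 2746≤4549, side-effect rate 21≤35).
Opt8: not dominated.
Opt9: not dominated.
Opt10: dominated by Opt8 (efficacy 56≥51, cost 2662≤3429, side-effect rate 11≤19).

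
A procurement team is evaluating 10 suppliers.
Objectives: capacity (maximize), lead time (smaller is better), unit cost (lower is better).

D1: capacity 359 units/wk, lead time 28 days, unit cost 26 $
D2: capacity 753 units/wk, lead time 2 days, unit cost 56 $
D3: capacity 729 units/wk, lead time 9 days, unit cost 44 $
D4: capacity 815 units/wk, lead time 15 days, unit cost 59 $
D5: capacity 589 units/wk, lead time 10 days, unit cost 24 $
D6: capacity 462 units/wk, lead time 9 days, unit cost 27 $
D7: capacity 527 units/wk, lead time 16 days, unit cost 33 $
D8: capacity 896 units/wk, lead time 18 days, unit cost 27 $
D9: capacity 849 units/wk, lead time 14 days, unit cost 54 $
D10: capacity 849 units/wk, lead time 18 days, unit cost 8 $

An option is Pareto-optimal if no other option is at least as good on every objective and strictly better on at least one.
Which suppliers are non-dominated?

D2, D3, D5, D6, D8, D9, D10

D1: dominated by D5 (capacity 589≥359, lead time 10≤28, unit cost 24≤26).
D2: not dominated (best lead time).
D3: not dominated.
D4: dominated by D9 (capacity 849≥815, lead time 14≤15, unit cost 54≤59).
D5: not dominated.
D6: not dominated.
D7: dominated by D5 (capacity 589≥527, lead time 10≤16, unit cost 24≤33).
D8: not dominated (best capacity).
D9: not dominated.
D10: not dominated (best unit cost).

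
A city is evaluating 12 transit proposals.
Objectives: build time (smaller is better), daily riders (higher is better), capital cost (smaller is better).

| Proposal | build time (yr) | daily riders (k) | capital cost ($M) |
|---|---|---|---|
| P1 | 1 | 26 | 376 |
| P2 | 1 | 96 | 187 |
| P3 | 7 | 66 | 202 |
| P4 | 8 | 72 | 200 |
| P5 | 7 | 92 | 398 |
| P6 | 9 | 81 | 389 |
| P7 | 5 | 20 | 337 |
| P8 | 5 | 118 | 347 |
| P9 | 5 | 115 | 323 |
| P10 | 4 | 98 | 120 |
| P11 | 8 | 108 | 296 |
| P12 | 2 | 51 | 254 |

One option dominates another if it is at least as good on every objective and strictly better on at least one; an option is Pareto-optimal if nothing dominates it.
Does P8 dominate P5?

P8 vs P5: build time 5≤7, daily riders 118≥92, capital cost 347≤398 — P8 is at least as good on every objective with at least one strict improvement.

Yes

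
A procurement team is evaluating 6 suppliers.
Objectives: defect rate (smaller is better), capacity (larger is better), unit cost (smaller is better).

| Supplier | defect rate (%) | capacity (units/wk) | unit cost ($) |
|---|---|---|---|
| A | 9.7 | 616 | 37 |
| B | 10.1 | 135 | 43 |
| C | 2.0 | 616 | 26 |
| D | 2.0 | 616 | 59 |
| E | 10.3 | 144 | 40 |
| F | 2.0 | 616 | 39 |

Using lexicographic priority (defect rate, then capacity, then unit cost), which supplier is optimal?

C

First minimize defect rate: best is 2.0, kept {C, D, F}.
Then maximize capacity: best is 616, kept {C, D, F}.
Then minimize unit cost: best is 26, kept {C}.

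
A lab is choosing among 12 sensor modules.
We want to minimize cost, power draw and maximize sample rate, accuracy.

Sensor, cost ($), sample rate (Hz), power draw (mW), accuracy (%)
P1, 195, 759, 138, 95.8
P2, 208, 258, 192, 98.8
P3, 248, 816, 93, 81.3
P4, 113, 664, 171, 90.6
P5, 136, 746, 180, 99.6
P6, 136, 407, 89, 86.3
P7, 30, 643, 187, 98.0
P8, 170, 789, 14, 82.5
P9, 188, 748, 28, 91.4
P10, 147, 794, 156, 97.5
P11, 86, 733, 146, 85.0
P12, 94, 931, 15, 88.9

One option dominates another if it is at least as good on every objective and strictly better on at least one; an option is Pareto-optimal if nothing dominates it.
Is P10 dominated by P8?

P8 vs P10: P8 is worse on cost (170 vs 147), so it does not dominate P10.

No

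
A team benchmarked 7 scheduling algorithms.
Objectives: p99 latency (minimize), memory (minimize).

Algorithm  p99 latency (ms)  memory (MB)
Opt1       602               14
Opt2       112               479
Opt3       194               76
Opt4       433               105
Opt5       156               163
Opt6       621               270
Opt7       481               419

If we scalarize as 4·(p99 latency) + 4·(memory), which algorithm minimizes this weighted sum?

Opt1: 4·602 + 4·14 = 2464
Opt2: 4·112 + 4·479 = 2364
Opt3: 4·194 + 4·76 = 1080
Opt4: 4·433 + 4·105 = 2152
Opt5: 4·156 + 4·163 = 1276
Opt6: 4·621 + 4·270 = 3564
Opt7: 4·481 + 4·419 = 3600
Lowest: Opt3 at 1080.

Opt3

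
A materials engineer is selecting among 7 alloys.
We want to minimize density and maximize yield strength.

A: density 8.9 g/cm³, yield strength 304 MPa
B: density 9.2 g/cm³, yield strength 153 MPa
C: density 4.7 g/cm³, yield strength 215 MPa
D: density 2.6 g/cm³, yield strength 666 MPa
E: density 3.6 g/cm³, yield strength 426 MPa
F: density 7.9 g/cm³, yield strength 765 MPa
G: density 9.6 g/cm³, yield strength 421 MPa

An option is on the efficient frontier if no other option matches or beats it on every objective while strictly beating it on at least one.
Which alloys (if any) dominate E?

D: density 2.6≤3.6, yield strength 666≥426 — dominates E.
Others (A, B, C, F, G) are each worse than E on at least one objective.

D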